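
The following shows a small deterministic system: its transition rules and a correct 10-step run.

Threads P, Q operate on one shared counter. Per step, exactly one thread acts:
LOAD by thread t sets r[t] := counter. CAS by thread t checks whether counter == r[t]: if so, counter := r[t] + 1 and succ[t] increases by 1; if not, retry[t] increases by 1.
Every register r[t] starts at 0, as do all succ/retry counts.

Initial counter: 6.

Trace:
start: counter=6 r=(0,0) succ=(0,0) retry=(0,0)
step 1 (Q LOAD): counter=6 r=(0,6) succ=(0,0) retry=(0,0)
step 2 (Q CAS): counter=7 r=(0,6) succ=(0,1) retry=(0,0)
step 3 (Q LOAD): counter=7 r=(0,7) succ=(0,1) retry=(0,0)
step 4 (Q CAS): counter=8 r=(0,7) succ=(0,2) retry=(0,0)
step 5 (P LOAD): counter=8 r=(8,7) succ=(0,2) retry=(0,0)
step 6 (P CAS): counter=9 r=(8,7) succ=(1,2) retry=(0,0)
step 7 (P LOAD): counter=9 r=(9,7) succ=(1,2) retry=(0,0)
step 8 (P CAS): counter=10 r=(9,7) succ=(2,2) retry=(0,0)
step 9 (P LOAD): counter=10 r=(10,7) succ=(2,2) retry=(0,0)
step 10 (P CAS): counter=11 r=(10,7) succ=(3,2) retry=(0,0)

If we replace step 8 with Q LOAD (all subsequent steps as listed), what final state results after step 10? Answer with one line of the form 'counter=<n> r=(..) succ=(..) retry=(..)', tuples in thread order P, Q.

(re-executing from step 8 with the substitution; state before step 8: counter=9 r=(9,7) succ=(1,2) retry=(0,0))
step 8 (Q LOAD): counter=9 r=(9,9) succ=(1,2) retry=(0,0)
step 9 (P LOAD): counter=9 r=(9,9) succ=(1,2) retry=(0,0)
step 10 (P CAS): counter=10 r=(9,9) succ=(2,2) retry=(0,0)

counter=10 r=(9,9) succ=(2,2) retry=(0,0)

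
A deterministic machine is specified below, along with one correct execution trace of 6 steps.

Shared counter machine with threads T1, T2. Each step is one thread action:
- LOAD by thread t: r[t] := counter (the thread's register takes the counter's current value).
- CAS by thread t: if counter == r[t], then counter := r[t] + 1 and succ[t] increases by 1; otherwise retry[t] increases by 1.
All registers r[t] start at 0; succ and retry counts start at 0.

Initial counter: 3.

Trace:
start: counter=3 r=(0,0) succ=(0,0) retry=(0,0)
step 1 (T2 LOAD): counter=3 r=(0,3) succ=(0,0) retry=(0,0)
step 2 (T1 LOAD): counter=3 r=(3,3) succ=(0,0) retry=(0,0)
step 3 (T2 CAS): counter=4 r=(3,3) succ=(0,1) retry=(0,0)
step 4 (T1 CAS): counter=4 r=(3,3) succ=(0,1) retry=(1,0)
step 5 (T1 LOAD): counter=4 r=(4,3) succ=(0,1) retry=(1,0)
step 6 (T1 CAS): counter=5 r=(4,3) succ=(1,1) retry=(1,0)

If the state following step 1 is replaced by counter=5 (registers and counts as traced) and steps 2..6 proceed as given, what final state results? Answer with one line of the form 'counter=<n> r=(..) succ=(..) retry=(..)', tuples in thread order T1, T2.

state after step 1 := counter=5 r=(0,3) succ=(0,0) retry=(0,0)
step 2 (T1 LOAD): counter=5 r=(5,3) succ=(0,0) retry=(0,0)
step 3 (T2 CAS): counter=5 r=(5,3) succ=(0,0) retry=(0,1)
step 4 (T1 CAS): counter=6 r=(5,3) succ=(1,0) retry=(0,1)
step 5 (T1 LOAD): counter=6 r=(6,3) succ=(1,0) retry=(0,1)
step 6 (T1 CAS): counter=7 r=(6,3) succ=(2,0) retry=(0,1)

counter=7 r=(6,3) succ=(2,0) retry=(0,1)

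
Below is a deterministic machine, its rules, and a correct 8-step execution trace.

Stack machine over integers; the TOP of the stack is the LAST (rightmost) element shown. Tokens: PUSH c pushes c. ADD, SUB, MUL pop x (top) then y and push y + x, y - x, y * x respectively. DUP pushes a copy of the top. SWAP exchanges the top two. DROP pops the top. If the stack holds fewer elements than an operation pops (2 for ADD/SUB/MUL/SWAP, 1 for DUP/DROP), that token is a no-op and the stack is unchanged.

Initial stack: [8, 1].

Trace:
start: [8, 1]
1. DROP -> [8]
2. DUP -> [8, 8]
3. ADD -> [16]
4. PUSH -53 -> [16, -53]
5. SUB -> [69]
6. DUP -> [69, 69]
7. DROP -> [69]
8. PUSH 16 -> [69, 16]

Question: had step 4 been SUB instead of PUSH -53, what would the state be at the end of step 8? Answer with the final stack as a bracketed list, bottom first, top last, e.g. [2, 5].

[16, 16]

(re-executing from step 4 with the substitution; state before step 4: [16])
4. SUB -> [16]
5. SUB -> [16]
6. DUP -> [16, 16]
7. DROP -> [16]
8. PUSH 16 -> [16, 16]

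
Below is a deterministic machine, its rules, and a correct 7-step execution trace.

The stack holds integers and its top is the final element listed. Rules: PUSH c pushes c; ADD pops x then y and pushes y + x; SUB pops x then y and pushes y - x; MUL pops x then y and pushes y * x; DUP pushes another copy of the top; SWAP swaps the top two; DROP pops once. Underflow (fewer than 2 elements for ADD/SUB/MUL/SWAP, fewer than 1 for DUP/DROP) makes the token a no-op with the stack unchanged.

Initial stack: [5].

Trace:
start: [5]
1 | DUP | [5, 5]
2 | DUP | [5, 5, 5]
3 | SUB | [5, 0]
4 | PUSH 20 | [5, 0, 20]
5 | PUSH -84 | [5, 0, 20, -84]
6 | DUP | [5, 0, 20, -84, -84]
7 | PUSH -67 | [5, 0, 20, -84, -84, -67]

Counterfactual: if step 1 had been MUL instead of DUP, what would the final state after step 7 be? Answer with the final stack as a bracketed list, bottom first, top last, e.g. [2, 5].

(re-executing from step 1 with the substitution; state before step 1: [5])
1 | MUL | [5]
2 | DUP | [5, 5]
3 | SUB | [0]
4 | PUSH 20 | [0, 20]
5 | PUSH -84 | [0, 20, -84]
6 | DUP | [0, 20, -84, -84]
7 | PUSH -67 | [0, 20, -84, -84, -67]

[0, 20, -84, -84, -67]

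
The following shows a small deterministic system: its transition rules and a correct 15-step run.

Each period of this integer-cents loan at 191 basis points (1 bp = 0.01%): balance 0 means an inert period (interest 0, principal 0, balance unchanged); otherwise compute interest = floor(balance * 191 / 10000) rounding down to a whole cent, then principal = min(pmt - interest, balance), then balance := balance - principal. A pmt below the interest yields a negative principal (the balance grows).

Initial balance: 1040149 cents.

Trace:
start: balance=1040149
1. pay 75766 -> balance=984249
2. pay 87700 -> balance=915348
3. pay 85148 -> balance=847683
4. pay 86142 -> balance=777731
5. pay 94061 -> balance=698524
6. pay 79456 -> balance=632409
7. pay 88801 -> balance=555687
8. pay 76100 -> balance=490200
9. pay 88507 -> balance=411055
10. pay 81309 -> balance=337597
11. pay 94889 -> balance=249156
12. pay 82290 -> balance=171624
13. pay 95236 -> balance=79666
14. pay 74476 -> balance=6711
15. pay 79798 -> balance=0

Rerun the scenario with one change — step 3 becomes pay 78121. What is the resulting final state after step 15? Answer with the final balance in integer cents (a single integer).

0

(re-executing from step 3 with the substitution; state before step 3: balance=915348)
3. pay 78121 -> balance=854710
4. pay 86142 -> balance=784892
5. pay 94061 -> balance=705822
6. pay 79456 -> balance=639847
7. pay 88801 -> balance=563267
8. pay 76100 -> balance=497925
9. pay 88507 -> balance=418928
10. pay 81309 -> balance=345620
11. pay 94889 -> balance=257332
12. pay 82290 -> balance=179957
13. pay 95236 -> balance=88158
14. pay 74476 -> balance=15365
15. pay 79798 -> balance=0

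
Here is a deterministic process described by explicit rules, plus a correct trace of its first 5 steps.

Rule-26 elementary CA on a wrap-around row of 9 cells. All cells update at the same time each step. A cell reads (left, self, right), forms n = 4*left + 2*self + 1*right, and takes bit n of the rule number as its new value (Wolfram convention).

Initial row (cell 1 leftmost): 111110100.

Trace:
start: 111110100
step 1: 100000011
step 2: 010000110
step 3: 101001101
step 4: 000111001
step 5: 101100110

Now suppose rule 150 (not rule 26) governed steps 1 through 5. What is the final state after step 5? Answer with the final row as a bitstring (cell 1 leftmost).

001111110

(re-executing steps 1..5 under rule 150; state before step 1: 111110100)
step 1: 011100111
step 2: 001011010
step 3: 011000011
step 4: 000100100
step 5: 001111110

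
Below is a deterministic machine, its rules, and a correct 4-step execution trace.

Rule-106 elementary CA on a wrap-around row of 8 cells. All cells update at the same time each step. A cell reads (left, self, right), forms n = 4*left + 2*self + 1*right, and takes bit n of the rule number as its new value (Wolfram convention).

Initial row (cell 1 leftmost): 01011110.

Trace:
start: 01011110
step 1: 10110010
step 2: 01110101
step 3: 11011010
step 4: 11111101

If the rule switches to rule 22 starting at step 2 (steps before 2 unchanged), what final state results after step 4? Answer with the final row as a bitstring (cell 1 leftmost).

(re-executing steps 2..4 under rule 22; state before step 2: 10110010)
step 2: 10001110
step 3: 11010000
step 4: 00011001

00011001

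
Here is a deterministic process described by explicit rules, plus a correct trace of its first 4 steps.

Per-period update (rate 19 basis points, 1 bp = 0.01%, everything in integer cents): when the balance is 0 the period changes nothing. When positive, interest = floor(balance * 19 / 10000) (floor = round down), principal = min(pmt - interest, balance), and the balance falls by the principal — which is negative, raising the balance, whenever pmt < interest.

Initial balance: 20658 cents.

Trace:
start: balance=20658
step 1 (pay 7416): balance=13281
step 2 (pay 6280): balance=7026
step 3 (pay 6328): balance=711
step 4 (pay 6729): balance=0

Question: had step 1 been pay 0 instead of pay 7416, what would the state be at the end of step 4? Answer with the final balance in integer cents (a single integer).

1441

(re-executing from step 1 with the substitution; state before step 1: balance=20658)
step 1 (pay 0): balance=20697
step 2 (pay 6280): balance=14456
step 3 (pay 6328): balance=8155
step 4 (pay 6729): balance=1441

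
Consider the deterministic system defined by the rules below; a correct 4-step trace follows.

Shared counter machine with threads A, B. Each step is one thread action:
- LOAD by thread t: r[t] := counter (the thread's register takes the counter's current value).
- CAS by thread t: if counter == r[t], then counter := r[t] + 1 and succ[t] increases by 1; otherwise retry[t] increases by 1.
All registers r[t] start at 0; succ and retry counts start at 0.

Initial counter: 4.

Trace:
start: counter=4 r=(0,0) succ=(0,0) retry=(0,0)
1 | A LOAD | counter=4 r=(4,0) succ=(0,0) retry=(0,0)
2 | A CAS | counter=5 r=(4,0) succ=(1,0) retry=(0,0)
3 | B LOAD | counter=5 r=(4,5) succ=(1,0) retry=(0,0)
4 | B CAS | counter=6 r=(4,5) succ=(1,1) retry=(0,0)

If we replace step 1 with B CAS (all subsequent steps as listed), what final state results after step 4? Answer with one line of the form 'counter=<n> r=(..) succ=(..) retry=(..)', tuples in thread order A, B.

counter=5 r=(0,4) succ=(0,1) retry=(1,1)

(re-executing from step 1 with the substitution; state before step 1: counter=4 r=(0,0) succ=(0,0) retry=(0,0))
1 | B CAS | counter=4 r=(0,0) succ=(0,0) retry=(0,1)
2 | A CAS | counter=4 r=(0,0) succ=(0,0) retry=(1,1)
3 | B LOAD | counter=4 r=(0,4) succ=(0,0) retry=(1,1)
4 | B CAS | counter=5 r=(0,4) succ=(0,1) retry=(1,1)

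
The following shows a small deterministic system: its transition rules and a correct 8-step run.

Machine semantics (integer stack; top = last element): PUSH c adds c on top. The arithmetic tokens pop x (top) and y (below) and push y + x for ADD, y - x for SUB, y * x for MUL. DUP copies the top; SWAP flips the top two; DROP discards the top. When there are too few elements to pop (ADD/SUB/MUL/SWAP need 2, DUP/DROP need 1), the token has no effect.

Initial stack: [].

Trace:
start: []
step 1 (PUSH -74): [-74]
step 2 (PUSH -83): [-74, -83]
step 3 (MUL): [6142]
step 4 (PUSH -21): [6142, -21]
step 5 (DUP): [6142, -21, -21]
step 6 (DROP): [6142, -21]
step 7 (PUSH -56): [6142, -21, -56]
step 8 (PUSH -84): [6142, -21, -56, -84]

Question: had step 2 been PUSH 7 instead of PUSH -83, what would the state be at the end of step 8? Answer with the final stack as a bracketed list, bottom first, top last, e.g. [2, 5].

(re-executing from step 2 with the substitution; state before step 2: [-74])
step 2 (PUSH 7): [-74, 7]
step 3 (MUL): [-518]
step 4 (PUSH -21): [-518, -21]
step 5 (DUP): [-518, -21, -21]
step 6 (DROP): [-518, -21]
step 7 (PUSH -56): [-518, -21, -56]
step 8 (PUSH -84): [-518, -21, -56, -84]

[-518, -21, -56, -84]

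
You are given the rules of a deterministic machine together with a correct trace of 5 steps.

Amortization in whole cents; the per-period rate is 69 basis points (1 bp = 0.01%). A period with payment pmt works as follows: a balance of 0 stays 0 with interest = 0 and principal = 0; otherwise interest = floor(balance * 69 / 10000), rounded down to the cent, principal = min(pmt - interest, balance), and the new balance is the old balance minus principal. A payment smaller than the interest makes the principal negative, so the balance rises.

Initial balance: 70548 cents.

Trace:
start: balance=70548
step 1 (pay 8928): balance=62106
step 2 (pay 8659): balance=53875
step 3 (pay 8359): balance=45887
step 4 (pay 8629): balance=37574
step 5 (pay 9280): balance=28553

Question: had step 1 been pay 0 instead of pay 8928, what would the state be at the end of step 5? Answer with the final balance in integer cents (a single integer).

37731

(re-executing from step 1 with the substitution; state before step 1: balance=70548)
step 1 (pay 0): balance=71034
step 2 (pay 8659): balance=62865
step 3 (pay 8359): balance=54939
step 4 (pay 8629): balance=46689
step 5 (pay 9280): balance=37731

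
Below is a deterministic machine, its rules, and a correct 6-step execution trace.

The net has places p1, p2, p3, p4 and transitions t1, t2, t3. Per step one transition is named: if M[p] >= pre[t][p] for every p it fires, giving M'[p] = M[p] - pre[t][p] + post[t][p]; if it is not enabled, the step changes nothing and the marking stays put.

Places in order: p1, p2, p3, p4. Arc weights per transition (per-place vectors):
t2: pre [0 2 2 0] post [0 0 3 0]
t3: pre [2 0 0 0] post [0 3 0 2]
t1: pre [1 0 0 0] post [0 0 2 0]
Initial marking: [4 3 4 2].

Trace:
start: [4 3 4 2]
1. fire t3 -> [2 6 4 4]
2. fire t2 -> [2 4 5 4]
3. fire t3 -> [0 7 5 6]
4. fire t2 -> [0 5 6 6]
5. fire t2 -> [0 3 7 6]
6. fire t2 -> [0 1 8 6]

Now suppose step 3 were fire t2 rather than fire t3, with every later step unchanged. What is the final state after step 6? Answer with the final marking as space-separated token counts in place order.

(re-executing from step 3 with the substitution; state before step 3: [2 4 5 4])
3. fire t2 -> [2 2 6 4]
4. fire t2 -> [2 0 7 4]
5. fire t2 -> [2 0 7 4]
6. fire t2 -> [2 0 7 4]

2 0 7 4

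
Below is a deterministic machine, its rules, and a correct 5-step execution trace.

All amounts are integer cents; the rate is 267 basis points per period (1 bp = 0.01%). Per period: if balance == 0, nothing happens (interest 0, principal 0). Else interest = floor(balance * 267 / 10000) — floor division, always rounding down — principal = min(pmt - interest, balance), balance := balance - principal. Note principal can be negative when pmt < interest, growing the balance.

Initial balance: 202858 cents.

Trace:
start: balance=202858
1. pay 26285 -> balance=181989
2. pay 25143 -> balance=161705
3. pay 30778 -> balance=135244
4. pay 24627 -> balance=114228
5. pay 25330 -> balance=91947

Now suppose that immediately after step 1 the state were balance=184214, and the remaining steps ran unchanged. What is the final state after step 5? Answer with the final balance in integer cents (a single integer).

94419

state after step 1 := balance=184214
2. pay 25143 -> balance=163989
3. pay 30778 -> balance=137589
4. pay 24627 -> balance=116635
5. pay 25330 -> balance=94419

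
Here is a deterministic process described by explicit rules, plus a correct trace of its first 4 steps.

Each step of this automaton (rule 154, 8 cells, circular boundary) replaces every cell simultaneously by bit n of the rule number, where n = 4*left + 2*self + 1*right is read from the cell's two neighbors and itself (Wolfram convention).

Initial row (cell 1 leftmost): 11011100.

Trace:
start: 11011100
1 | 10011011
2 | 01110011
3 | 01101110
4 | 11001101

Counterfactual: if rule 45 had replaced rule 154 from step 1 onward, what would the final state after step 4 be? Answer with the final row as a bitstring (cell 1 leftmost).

(re-executing steps 1..4 under rule 45; state before step 1: 11011100)
1 | 10110000
2 | 11100110
3 | 10000101
4 | 00110111

00110111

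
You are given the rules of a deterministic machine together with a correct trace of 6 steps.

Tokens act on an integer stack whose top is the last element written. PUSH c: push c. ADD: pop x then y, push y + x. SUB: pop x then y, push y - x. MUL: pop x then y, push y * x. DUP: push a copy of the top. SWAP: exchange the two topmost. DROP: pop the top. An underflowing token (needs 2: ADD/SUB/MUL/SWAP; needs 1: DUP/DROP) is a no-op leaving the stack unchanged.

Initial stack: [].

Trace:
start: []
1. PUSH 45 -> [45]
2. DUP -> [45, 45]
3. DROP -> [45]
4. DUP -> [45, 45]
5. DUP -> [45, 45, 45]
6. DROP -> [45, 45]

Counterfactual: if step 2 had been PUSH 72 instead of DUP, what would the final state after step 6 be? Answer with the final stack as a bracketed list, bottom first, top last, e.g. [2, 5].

(re-executing from step 2 with the substitution; state before step 2: [45])
2. PUSH 72 -> [45, 72]
3. DROP -> [45]
4. DUP -> [45, 45]
5. DUP -> [45, 45, 45]
6. DROP -> [45, 45]

[45, 45]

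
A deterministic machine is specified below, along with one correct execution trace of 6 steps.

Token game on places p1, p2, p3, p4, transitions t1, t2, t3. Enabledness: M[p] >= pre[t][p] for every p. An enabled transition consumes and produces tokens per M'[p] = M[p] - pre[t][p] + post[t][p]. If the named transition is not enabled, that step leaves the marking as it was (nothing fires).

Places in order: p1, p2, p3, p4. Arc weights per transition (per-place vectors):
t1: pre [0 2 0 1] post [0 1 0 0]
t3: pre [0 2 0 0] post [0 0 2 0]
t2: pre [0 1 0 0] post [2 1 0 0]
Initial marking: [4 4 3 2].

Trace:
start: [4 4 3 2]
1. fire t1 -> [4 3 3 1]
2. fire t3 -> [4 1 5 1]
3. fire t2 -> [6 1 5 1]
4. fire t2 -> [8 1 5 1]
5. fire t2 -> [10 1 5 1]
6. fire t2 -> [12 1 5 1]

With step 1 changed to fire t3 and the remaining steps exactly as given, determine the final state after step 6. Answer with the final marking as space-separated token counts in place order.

4 0 7 2

(re-executing from step 1 with the substitution; state before step 1: [4 4 3 2])
1. fire t3 -> [4 2 5 2]
2. fire t3 -> [4 0 7 2]
3. fire t2 -> [4 0 7 2]
4. fire t2 -> [4 0 7 2]
5. fire t2 -> [4 0 7 2]
6. fire t2 -> [4 0 7 2]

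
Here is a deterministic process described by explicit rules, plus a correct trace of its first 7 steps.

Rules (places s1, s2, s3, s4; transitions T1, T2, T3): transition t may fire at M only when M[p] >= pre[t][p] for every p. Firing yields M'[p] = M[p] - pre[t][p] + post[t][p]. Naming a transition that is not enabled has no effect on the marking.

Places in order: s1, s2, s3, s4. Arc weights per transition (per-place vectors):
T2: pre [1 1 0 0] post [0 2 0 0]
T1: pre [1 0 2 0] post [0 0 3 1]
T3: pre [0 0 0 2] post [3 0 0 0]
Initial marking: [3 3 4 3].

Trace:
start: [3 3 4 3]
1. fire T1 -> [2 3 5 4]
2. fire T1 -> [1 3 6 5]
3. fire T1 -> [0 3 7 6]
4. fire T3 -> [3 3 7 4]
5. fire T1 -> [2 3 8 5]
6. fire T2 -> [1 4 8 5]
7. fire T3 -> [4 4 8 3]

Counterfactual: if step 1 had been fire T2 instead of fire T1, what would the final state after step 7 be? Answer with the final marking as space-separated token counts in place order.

4 5 7 2

(re-executing from step 1 with the substitution; state before step 1: [3 3 4 3])
1. fire T2 -> [2 4 4 3]
2. fire T1 -> [1 4 5 4]
3. fire T1 -> [0 4 6 5]
4. fire T3 -> [3 4 6 3]
5. fire T1 -> [2 4 7 4]
6. fire T2 -> [1 5 7 4]
7. fire T3 -> [4 5 7 2]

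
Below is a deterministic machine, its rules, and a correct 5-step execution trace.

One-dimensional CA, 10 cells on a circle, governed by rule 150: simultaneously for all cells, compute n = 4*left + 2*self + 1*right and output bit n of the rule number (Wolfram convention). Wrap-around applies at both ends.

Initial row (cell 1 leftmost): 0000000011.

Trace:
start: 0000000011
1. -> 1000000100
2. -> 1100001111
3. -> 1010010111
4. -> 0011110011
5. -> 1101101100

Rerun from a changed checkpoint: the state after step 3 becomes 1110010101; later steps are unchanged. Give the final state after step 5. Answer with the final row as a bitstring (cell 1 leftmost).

state after step 3 := 1110010101
4. -> 1101110100
5. -> 0000100111

0000100111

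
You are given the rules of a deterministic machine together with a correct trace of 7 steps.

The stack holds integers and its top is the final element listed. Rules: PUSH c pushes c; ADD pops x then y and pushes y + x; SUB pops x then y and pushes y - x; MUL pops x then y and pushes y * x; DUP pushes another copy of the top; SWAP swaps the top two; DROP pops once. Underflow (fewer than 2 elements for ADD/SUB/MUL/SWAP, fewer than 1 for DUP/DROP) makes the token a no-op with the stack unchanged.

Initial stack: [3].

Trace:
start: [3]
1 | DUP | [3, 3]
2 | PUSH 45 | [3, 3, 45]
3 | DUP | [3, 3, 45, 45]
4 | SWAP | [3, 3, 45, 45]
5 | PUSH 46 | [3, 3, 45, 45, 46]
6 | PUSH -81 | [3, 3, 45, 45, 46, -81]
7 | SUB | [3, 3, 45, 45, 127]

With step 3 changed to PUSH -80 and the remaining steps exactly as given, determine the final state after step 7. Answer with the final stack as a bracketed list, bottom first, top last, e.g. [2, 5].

(re-executing from step 3 with the substitution; state before step 3: [3, 3, 45])
3 | PUSH -80 | [3, 3, 45, -80]
4 | SWAP | [3, 3, -80, 45]
5 | PUSH 46 | [3, 3, -80, 45, 46]
6 | PUSH -81 | [3, 3, -80, 45, 46, -81]
7 | SUB | [3, 3, -80, 45, 127]

[3, 3, -80, 45, 127]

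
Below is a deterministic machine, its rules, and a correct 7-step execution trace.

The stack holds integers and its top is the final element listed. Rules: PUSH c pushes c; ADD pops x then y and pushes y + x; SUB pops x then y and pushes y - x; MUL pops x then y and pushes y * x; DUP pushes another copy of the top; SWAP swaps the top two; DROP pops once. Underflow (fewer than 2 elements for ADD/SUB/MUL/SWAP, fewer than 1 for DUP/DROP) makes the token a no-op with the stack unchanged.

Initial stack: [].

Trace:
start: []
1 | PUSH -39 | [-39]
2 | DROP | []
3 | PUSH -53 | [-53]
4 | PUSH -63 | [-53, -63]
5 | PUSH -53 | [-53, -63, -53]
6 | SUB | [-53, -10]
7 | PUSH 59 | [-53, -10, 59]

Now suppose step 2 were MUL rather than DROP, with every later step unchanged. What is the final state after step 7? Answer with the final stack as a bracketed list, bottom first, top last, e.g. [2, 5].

(re-executing from step 2 with the substitution; state before step 2: [-39])
2 | MUL | [-39]
3 | PUSH -53 | [-39, -53]
4 | PUSH -63 | [-39, -53, -63]
5 | PUSH -53 | [-39, -53, -63, -53]
6 | SUB | [-39, -53, -10]
7 | PUSH 59 | [-39, -53, -10, 59]

[-39, -53, -10, 59]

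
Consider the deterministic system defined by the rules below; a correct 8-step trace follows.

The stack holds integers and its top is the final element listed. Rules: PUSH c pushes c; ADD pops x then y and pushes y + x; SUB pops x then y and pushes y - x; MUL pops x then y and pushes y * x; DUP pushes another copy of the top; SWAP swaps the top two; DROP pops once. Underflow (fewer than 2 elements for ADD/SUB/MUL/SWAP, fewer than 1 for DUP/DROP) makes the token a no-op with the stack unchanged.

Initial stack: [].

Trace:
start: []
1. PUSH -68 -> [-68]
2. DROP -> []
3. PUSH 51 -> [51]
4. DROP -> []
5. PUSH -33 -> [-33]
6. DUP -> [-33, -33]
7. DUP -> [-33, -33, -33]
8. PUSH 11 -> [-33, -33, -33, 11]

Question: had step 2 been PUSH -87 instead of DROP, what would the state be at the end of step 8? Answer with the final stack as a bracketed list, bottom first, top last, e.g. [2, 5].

[-68, -87, -33, -33, -33, 11]

(re-executing from step 2 with the substitution; state before step 2: [-68])
2. PUSH -87 -> [-68, -87]
3. PUSH 51 -> [-68, -87, 51]
4. DROP -> [-68, -87]
5. PUSH -33 -> [-68, -87, -33]
6. DUP -> [-68, -87, -33, -33]
7. DUP -> [-68, -87, -33, -33, -33]
8. PUSH 11 -> [-68, -87, -33, -33, -33, 11]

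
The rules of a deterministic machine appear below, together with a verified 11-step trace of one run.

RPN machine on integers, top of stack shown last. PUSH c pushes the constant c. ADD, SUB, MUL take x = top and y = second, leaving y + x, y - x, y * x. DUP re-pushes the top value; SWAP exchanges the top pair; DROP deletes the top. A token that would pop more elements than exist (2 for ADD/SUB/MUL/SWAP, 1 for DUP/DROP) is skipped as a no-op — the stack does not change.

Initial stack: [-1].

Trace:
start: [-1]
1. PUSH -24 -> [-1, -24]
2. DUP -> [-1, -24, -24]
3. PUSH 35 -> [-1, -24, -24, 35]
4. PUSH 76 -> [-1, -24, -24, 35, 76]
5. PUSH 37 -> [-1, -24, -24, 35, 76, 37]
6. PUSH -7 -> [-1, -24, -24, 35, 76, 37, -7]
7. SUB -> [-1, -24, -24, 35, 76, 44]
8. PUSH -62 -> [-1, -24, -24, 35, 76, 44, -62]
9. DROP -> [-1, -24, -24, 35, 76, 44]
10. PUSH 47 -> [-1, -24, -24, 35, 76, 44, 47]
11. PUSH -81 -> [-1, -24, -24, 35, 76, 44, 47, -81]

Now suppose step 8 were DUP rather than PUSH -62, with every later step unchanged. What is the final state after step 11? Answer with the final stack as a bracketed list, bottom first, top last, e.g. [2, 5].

(re-executing from step 8 with the substitution; state before step 8: [-1, -24, -24, 35, 76, 44])
8. DUP -> [-1, -24, -24, 35, 76, 44, 44]
9. DROP -> [-1, -24, -24, 35, 76, 44]
10. PUSH 47 -> [-1, -24, -24, 35, 76, 44, 47]
11. PUSH -81 -> [-1, -24, -24, 35, 76, 44, 47, -81]

[-1, -24, -24, 35, 76, 44, 47, -81]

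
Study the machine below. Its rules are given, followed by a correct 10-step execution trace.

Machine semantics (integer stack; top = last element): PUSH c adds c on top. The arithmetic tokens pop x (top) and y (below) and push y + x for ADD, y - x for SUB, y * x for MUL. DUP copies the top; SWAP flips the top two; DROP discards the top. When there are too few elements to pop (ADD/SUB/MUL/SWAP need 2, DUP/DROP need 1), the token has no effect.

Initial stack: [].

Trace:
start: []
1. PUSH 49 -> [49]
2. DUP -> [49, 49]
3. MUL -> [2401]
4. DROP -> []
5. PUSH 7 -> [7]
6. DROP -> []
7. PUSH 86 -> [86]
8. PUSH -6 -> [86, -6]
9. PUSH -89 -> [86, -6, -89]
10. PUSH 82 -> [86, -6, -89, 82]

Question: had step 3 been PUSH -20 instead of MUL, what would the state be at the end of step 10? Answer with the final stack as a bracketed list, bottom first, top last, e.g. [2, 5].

(re-executing from step 3 with the substitution; state before step 3: [49, 49])
3. PUSH -20 -> [49, 49, -20]
4. DROP -> [49, 49]
5. PUSH 7 -> [49, 49, 7]
6. DROP -> [49, 49]
7. PUSH 86 -> [49, 49, 86]
8. PUSH -6 -> [49, 49, 86, -6]
9. PUSH -89 -> [49, 49, 86, -6, -89]
10. PUSH 82 -> [49, 49, 86, -6, -89, 82]

[49, 49, 86, -6, -89, 82]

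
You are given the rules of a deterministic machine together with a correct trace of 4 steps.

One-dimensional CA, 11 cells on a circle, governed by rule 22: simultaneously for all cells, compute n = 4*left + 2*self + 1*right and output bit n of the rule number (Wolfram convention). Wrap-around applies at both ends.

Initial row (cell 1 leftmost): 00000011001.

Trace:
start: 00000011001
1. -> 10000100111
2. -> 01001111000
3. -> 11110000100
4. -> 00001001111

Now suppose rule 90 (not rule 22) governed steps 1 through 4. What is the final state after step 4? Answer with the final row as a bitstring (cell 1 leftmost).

(re-executing steps 1..4 under rule 90; state before step 1: 00000011001)
1. -> 10000111110
2. -> 01001100010
3. -> 10111110101
4. -> 10100010001

10100010001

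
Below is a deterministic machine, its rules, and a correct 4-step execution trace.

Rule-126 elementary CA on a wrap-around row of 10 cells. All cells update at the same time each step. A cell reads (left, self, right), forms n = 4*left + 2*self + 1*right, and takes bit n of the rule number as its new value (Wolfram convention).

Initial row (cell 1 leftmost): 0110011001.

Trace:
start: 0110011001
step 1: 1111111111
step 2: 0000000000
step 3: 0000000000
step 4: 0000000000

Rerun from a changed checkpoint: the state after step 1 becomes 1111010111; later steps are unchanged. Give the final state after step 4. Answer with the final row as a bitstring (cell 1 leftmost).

0111101111

state after step 1 := 1111010111
step 2: 0001111100
step 3: 0011000110
step 4: 0111101111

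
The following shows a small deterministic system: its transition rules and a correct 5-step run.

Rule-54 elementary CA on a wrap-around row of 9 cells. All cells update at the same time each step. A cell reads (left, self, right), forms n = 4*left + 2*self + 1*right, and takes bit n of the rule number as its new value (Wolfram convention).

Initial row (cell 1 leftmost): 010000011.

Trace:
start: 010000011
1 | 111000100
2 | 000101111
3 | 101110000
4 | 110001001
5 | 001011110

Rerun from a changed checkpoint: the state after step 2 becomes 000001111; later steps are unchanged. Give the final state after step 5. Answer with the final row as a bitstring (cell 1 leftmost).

001000110

state after step 2 := 000001111
3 | 100010000
4 | 110111001
5 | 001000110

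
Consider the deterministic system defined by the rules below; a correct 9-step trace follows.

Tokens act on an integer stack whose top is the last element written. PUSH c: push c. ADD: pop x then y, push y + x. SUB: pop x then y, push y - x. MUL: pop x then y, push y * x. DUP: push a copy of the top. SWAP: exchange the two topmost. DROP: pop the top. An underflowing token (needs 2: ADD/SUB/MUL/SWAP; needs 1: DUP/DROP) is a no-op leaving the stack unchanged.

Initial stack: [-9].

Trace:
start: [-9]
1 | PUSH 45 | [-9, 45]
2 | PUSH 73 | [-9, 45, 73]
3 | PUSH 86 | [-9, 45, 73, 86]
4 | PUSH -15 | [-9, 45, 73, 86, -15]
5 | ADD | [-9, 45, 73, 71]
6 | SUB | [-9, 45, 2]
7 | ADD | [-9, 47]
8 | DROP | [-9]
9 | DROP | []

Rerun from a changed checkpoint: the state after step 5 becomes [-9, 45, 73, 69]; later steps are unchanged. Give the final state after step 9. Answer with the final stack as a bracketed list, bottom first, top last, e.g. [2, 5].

[]

state after step 5 := [-9, 45, 73, 69]
6 | SUB | [-9, 45, 4]
7 | ADD | [-9, 49]
8 | DROP | [-9]
9 | DROP | []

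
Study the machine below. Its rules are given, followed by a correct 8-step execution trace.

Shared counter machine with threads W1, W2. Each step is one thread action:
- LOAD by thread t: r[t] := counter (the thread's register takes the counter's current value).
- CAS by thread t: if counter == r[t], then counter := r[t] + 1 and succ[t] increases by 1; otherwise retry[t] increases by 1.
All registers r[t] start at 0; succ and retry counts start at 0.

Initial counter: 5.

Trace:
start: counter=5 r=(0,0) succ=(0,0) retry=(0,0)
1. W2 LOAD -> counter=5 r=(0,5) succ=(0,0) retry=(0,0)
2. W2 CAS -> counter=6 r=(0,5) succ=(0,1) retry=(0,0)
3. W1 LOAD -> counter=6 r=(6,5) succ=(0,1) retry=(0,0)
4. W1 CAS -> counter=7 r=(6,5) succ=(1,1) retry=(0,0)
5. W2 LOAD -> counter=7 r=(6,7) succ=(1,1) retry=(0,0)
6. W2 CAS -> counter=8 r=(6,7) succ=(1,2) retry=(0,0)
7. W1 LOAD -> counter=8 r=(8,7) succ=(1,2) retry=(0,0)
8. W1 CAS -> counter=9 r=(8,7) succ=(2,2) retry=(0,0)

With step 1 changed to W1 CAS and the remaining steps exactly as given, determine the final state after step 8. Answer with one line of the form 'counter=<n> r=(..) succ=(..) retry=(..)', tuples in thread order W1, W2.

counter=8 r=(7,6) succ=(2,1) retry=(1,1)

(re-executing from step 1 with the substitution; state before step 1: counter=5 r=(0,0) succ=(0,0) retry=(0,0))
1. W1 CAS -> counter=5 r=(0,0) succ=(0,0) retry=(1,0)
2. W2 CAS -> counter=5 r=(0,0) succ=(0,0) retry=(1,1)
3. W1 LOAD -> counter=5 r=(5,0) succ=(0,0) retry=(1,1)
4. W1 CAS -> counter=6 r=(5,0) succ=(1,0) retry=(1,1)
5. W2 LOAD -> counter=6 r=(5,6) succ=(1,0) retry=(1,1)
6. W2 CAS -> counter=7 r=(5,6) succ=(1,1) retry=(1,1)
7. W1 LOAD -> counter=7 r=(7,6) succ=(1,1) retry=(1,1)
8. W1 CAS -> counter=8 r=(7,6) succ=(2,1) retry=(1,1)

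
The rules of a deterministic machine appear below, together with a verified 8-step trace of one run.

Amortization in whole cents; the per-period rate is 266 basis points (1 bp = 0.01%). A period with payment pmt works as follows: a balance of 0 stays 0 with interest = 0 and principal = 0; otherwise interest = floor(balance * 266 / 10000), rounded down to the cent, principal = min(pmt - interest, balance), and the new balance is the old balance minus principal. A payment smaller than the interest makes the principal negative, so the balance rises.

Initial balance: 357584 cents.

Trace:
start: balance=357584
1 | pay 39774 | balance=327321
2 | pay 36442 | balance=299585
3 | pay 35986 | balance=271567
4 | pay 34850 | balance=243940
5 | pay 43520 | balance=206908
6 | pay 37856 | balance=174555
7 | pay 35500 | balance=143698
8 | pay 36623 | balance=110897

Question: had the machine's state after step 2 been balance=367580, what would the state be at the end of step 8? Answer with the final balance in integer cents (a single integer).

state after step 2 := balance=367580
3 | pay 35986 | balance=341371
4 | pay 34850 | balance=315601
5 | pay 43520 | balance=280475
6 | pay 37856 | balance=250079
7 | pay 35500 | balance=221231
8 | pay 36623 | balance=190492

190492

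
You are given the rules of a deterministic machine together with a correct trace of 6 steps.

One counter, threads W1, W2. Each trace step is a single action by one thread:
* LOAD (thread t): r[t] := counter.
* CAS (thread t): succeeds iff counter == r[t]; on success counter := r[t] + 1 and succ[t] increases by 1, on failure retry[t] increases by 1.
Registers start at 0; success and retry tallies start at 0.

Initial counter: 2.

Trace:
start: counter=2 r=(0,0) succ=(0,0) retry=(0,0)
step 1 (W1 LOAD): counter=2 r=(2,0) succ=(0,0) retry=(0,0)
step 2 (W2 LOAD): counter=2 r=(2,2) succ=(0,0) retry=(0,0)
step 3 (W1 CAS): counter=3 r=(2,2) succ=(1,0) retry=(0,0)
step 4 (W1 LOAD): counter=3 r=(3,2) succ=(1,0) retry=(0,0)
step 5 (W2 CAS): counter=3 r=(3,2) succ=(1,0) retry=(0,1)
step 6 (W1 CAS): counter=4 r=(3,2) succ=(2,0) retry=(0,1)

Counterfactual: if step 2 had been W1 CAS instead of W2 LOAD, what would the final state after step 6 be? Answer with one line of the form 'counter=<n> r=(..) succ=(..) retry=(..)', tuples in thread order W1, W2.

counter=4 r=(3,0) succ=(2,0) retry=(1,1)

(re-executing from step 2 with the substitution; state before step 2: counter=2 r=(2,0) succ=(0,0) retry=(0,0))
step 2 (W1 CAS): counter=3 r=(2,0) succ=(1,0) retry=(0,0)
step 3 (W1 CAS): counter=3 r=(2,0) succ=(1,0) retry=(1,0)
step 4 (W1 LOAD): counter=3 r=(3,0) succ=(1,0) retry=(1,0)
step 5 (W2 CAS): counter=3 r=(3,0) succ=(1,0) retry=(1,1)
step 6 (W1 CAS): counter=4 r=(3,0) succ=(2,0) retry=(1,1)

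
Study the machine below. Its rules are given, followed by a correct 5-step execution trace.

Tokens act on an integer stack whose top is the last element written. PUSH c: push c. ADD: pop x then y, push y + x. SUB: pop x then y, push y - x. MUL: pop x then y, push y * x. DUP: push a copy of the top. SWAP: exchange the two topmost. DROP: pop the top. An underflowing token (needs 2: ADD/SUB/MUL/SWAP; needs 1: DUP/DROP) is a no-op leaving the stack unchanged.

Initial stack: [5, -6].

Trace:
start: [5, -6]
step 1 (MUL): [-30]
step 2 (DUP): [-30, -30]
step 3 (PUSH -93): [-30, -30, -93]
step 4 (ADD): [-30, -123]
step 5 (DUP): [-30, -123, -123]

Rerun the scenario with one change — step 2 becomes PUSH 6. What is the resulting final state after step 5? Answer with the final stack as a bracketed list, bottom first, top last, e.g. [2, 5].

(re-executing from step 2 with the substitution; state before step 2: [-30])
step 2 (PUSH 6): [-30, 6]
step 3 (PUSH -93): [-30, 6, -93]
step 4 (ADD): [-30, -87]
step 5 (DUP): [-30, -87, -87]

[-30, -87, -87]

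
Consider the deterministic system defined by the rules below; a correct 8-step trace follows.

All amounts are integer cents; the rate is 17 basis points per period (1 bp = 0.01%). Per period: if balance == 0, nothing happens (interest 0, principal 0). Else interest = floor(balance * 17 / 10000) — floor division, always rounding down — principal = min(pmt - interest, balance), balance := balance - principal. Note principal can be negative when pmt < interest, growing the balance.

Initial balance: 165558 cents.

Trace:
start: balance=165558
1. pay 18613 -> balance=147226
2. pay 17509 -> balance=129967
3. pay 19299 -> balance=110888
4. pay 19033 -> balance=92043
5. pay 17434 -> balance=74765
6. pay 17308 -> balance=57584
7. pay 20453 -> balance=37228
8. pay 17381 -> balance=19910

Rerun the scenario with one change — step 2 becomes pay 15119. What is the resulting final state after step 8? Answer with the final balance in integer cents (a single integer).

22325

(re-executing from step 2 with the substitution; state before step 2: balance=147226)
2. pay 15119 -> balance=132357
3. pay 19299 -> balance=113283
4. pay 19033 -> balance=94442
5. pay 17434 -> balance=77168
6. pay 17308 -> balance=59991
7. pay 20453 -> balance=39639
8. pay 17381 -> balance=22325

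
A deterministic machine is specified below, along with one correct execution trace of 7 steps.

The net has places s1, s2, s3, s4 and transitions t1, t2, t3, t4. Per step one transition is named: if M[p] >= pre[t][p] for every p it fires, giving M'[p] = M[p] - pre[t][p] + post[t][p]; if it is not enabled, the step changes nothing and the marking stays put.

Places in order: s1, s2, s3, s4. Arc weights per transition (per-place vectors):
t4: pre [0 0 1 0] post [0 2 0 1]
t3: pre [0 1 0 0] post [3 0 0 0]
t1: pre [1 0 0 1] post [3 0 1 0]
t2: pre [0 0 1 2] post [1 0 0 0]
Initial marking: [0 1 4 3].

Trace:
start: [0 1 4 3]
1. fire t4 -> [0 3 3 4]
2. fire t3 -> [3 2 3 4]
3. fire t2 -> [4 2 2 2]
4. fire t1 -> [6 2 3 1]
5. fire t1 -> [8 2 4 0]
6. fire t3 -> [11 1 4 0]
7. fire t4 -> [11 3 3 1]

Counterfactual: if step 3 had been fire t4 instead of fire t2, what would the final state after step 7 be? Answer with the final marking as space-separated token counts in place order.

(re-executing from step 3 with the substitution; state before step 3: [3 2 3 4])
3. fire t4 -> [3 4 2 5]
4. fire t1 -> [5 4 3 4]
5. fire t1 -> [7 4 4 3]
6. fire t3 -> [10 3 4 3]
7. fire t4 -> [10 5 3 4]

10 5 3 4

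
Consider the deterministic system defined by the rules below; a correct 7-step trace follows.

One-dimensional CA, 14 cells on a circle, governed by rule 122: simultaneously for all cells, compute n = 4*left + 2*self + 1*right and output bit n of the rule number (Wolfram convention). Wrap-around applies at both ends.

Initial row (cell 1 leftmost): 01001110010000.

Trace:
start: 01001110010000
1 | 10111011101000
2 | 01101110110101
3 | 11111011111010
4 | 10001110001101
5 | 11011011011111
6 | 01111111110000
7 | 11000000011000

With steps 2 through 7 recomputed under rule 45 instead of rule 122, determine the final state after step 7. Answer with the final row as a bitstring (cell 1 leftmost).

(re-executing steps 2..7 under rule 45; state before step 2: 10111011101000)
2 | 11100110011010
3 | 10000100010111
4 | 00110101011100
5 | 10101111110001
6 | 01111000000101
7 | 11000011110111

11000011110111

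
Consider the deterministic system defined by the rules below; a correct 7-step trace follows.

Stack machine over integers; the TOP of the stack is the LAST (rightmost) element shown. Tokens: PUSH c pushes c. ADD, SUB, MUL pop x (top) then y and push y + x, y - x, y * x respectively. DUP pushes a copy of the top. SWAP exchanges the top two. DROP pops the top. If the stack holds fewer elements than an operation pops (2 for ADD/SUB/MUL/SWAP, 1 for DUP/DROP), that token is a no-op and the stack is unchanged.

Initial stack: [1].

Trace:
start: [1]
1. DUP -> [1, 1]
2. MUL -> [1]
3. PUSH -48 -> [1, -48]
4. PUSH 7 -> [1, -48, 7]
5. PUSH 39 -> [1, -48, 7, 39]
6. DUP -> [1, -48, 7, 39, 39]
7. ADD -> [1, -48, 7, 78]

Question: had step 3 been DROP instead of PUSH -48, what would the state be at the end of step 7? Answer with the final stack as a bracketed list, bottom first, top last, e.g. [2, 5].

(re-executing from step 3 with the substitution; state before step 3: [1])
3. DROP -> []
4. PUSH 7 -> [7]
5. PUSH 39 -> [7, 39]
6. DUP -> [7, 39, 39]
7. ADD -> [7, 78]

[7, 78]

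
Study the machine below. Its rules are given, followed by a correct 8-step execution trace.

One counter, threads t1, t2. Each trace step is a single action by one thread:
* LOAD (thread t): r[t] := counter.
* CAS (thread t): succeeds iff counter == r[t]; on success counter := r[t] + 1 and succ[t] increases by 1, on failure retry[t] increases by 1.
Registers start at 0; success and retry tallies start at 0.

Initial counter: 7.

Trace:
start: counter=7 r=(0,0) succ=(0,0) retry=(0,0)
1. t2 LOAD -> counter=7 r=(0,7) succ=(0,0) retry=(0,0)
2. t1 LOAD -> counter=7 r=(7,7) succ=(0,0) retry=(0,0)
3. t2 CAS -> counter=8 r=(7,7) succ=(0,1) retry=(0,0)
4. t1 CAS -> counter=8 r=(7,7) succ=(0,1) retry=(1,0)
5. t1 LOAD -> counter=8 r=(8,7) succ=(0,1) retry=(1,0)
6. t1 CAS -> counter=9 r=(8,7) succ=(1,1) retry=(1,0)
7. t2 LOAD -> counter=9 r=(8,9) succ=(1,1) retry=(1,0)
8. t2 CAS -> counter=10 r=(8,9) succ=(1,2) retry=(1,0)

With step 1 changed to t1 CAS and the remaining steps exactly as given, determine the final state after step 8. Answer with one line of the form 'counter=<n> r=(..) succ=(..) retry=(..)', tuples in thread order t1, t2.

counter=10 r=(8,9) succ=(2,1) retry=(1,1)

(re-executing from step 1 with the substitution; state before step 1: counter=7 r=(0,0) succ=(0,0) retry=(0,0))
1. t1 CAS -> counter=7 r=(0,0) succ=(0,0) retry=(1,0)
2. t1 LOAD -> counter=7 r=(7,0) succ=(0,0) retry=(1,0)
3. t2 CAS -> counter=7 r=(7,0) succ=(0,0) retry=(1,1)
4. t1 CAS -> counter=8 r=(7,0) succ=(1,0) retry=(1,1)
5. t1 LOAD -> counter=8 r=(8,0) succ=(1,0) retry=(1,1)
6. t1 CAS -> counter=9 r=(8,0) succ=(2,0) retry=(1,1)
7. t2 LOAD -> counter=9 r=(8,9) succ=(2,0) retry=(1,1)
8. t2 CAS -> counter=10 r=(8,9) succ=(2,1) retry=(1,1)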